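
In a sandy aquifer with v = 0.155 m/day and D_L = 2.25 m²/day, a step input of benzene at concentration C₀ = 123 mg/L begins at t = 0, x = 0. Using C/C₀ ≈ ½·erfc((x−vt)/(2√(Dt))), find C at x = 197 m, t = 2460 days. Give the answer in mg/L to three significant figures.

For a continuous step input, C/C₀ ≈ ½·erfc((x−vt)/(2√(Dt))).
vt = 0.155 × 2460 = 381.3 m and 2√(Dt) = 2√(2.25 × 2460) = 148.8 m.
Argument (x−vt)/(2√(Dt)) = (197 − 381.3)/148.8 = -1.239; ½·erfc(-1.239) = 0.9601.
C = 123 × 0.9601 = 118 mg/L.

118 mg/L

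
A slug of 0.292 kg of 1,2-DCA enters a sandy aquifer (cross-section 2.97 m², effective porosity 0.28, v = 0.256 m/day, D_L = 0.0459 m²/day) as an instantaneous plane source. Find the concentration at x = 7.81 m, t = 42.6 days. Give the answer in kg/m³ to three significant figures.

0.0208 kg/m³

For an instantaneous plane source, C(x,t) = M/(n_e·A·√(4πDt)) · exp(−(x−vt)²/(4Dt)), with n_e·A the pore (flow) area.
Plume center vt = 0.256 × 42.6 = 10.9056 m, so the well at 7.81 m is 3.0956 m upgradient of the peak.
√(4πDt) = 4.957 m, giving peak height M/(n_e·A·√(4πDt)) = 0.292/(0.28 × 2.97 × 4.957) = 0.07084 kg/m³.
(x−vt)²/(4Dt) = (-3.0956)²/(4 × 0.0459 × 42.6) = 1.225; exp(−1.225) = 0.2938.
C = 0.07084 × 0.2938 = 0.0208 kg/m³.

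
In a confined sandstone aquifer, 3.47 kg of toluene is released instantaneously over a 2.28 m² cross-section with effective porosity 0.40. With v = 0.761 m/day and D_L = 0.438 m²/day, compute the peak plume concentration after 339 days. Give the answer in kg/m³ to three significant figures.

0.0881 kg/m³

The peak of an instantaneous 1D plume sits at x = vt; there the Gaussian factor is 1 and C_max = M/(n_e·A·√(4πDt)), where n_e·A is the pore area the mass is dissolved in.
√(4πDt) = √(4π × 0.438 × 339) = 43.20 m, so C_max = 3.47/(0.40 × 2.28 × 43.20) = 0.0881 kg/m³.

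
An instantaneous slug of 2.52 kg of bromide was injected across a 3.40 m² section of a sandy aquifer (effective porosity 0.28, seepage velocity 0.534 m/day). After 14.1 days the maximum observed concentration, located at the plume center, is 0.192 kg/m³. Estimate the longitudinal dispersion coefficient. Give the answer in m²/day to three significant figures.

1.07 m²/day

At the plume center C_max = M/(n_e·A·√(4πDt)), so D = M²/(4πt·(n_e·A·C_max)²).
n_e·A·C_max = 0.28 × 3.40 × 0.192 = 0.1828 kg/m.
D = 2.52²/(4π × 14.1 × 0.1828²) = 1.07 m²/day.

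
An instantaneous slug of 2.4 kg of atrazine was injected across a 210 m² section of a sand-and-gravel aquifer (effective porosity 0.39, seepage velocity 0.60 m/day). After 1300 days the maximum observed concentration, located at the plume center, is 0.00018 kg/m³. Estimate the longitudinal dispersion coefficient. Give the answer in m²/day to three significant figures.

1.62 m²/day

At the plume center C_max = M/(n_e·A·√(4πDt)), so D = M²/(4πt·(n_e·A·C_max)²).
n_e·A·C_max = 0.39 × 210 × 0.00018 = 0.01474 kg/m.
D = 2.4²/(4π × 1300 × 0.01474²) = 1.62 m²/day.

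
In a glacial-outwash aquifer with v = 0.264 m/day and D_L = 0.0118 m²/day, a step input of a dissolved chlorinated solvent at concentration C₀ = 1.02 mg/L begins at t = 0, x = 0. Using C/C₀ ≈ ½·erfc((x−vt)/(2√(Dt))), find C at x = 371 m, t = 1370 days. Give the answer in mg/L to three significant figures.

For a continuous step input, C/C₀ ≈ ½·erfc((x−vt)/(2√(Dt))).
vt = 0.264 × 1370 = 361.68 m and 2√(Dt) = 2√(0.0118 × 1370) = 8.041 m.
Argument (x−vt)/(2√(Dt)) = (371 − 361.68)/8.041 = 1.159; ½·erfc(1.159) = 0.05060.
C = 1.02 × 0.05060 = 0.0516 mg/L.

0.0516 mg/L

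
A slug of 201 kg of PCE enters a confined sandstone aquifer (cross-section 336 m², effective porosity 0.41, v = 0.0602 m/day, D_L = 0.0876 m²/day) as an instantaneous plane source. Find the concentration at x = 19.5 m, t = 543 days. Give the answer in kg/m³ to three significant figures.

For an instantaneous plane source, C(x,t) = M/(n_e·A·√(4πDt)) · exp(−(x−vt)²/(4Dt)), with n_e·A the pore (flow) area.
Plume center vt = 0.0602 × 543 = 32.6886 m, so the well at 19.5 m is 13.1886 m upgradient of the peak.
√(4πDt) = 24.45 m, giving peak height M/(n_e·A·√(4πDt)) = 201/(0.41 × 336 × 24.45) = 0.05968 kg/m³.
(x−vt)²/(4Dt) = (-13.1886)²/(4 × 0.0876 × 543) = 0.9142; exp(−0.9142) = 0.4008.
C = 0.05968 × 0.4008 = 0.0239 kg/m³.

0.0239 kg/m³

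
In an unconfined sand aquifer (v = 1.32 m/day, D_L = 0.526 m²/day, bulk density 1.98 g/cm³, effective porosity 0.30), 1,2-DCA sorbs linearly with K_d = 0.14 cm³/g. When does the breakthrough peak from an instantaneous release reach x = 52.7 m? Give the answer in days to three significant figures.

76.2 days

Retardation factor R = 1 + ρ_b·K_d/n = 1 + 1.98 × 0.14/0.30 = 1.924.
Sorption retards both mechanisms: v_R = v/R = 0.6861 m/day, D_R = D/R = 0.2734 m²/day.
Peak time from v_R²t² + 2D_R t − x² = 0: t = (√(D_R² + v_R²x²) − D_R)/v_R².
√(D_R² + v_R²x²) = √(0.2734² + 0.6861² × 52.7²) = 36.16; v_R² = 0.4707.
t = (36.16 − 0.2734)/0.4707 = 76.2 days.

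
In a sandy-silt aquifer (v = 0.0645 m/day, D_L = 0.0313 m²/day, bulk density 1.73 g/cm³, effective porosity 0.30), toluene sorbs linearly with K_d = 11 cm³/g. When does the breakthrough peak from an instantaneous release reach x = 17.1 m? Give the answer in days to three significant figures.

Retardation factor R = 1 + ρ_b·K_d/n = 1 + 1.73 × 11/0.30 = 64.43.
Sorption retards both mechanisms: v_R = v/R = 0.001001 m/day, D_R = D/R = 0.0004858 m²/day.
Peak time from v_R²t² + 2D_R t − x² = 0: t = (√(D_R² + v_R²x²) − D_R)/v_R².
√(D_R² + v_R²x²) = √(0.0004858² + 0.001001² × 17.1²) = 0.01712; v_R² = 1.002e-06.
t = (0.01712 − 0.0004858)/1.002e-06 = 16600 days.

16600 days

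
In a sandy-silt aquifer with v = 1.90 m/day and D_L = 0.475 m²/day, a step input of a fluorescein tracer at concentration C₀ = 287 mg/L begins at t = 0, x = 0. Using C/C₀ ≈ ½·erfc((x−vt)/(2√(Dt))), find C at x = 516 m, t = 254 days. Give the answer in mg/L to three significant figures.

4.53 mg/L

For a continuous step input, C/C₀ ≈ ½·erfc((x−vt)/(2√(Dt))).
vt = 1.90 × 254 = 482.6 m and 2√(Dt) = 2√(0.475 × 254) = 21.97 m.
Argument (x−vt)/(2√(Dt)) = (516 − 482.6)/21.97 = 1.520; ½·erfc(1.520) = 0.01579.
C = 287 × 0.01579 = 4.53 mg/L.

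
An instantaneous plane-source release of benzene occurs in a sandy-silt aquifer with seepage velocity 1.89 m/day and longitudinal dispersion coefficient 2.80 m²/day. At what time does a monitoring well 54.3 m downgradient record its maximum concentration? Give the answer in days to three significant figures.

For the 1D instantaneous-source solution, setting ∂C/∂t = 0 at fixed x gives v²t² + 2Dt − x² = 0, so t = (√(D² + v²x²) − D)/v².
√(D² + v²x²) = √(2.80² + 1.89² × 54.3²) = 102.7; v² = 3.5721.
t = (102.7 − 2.80)/3.5721 = 28.0 days (vs. the pure-advection estimate x/v = 28.7 d).

28.0 days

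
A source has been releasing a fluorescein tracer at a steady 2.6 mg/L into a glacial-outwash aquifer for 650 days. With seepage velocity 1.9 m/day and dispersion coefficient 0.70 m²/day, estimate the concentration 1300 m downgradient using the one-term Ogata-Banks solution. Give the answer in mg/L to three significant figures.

0.0405 mg/L

For a continuous step input, C/C₀ ≈ ½·erfc((x−vt)/(2√(Dt))).
vt = 1.9 × 650 = 1235 m and 2√(Dt) = 2√(0.70 × 650) = 42.66 m.
Argument (x−vt)/(2√(Dt)) = (1300 − 1235)/42.66 = 1.524; ½·erfc(1.524) = 0.01557.
C = 2.6 × 0.01557 = 0.0405 mg/L.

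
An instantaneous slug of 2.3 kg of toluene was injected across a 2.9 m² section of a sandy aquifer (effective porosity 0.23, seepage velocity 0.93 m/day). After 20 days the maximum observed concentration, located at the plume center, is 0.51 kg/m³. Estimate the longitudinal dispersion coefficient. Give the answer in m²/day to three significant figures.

At the plume center C_max = M/(n_e·A·√(4πDt)), so D = M²/(4πt·(n_e·A·C_max)²).
n_e·A·C_max = 0.23 × 2.9 × 0.51 = 0.3402 kg/m.
D = 2.3²/(4π × 20 × 0.3402²) = 0.182 m²/day.

0.182 m²/day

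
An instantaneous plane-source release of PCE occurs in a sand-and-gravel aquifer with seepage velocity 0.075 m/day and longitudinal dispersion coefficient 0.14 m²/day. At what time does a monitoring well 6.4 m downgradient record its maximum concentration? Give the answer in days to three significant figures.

For the 1D instantaneous-source solution, setting ∂C/∂t = 0 at fixed x gives v²t² + 2Dt − x² = 0, so t = (√(D² + v²x²) − D)/v².
√(D² + v²x²) = √(0.14² + 0.075² × 6.4²) = 0.5000; v² = 0.005625.
t = (0.5000 − 0.14)/0.005625 = 64.0 days (vs. the pure-advection estimate x/v = 85.3 d).

64.0 days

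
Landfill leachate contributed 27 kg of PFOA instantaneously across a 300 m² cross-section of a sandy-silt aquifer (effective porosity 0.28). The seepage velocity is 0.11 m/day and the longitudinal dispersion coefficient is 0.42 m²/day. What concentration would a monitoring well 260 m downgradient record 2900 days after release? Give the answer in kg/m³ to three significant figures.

0.00127 kg/m³

For an instantaneous plane source, C(x,t) = M/(n_e·A·√(4πDt)) · exp(−(x−vt)²/(4Dt)), with n_e·A the pore (flow) area.
Plume center vt = 0.11 × 2900 = 319 m, so the well at 260 m is 59 m upgradient of the peak.
√(4πDt) = 123.7 m, giving peak height M/(n_e·A·√(4πDt)) = 27/(0.28 × 300 × 123.7) = 0.002598 kg/m³.
(x−vt)²/(4Dt) = (-59)²/(4 × 0.42 × 2900) = 0.7145; exp(−0.7145) = 0.4894.
C = 0.002598 × 0.4894 = 0.00127 kg/m³.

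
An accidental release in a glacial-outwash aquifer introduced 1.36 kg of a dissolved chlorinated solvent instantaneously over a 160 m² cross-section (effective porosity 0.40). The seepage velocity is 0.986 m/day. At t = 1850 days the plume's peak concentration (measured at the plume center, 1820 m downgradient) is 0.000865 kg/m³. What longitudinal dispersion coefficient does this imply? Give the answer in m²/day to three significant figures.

At the plume center C_max = M/(n_e·A·√(4πDt)), so D = M²/(4πt·(n_e·A·C_max)²).
n_e·A·C_max = 0.40 × 160 × 0.000865 = 0.05536 kg/m.
D = 1.36²/(4π × 1850 × 0.05536²) = 0.0260 m²/day.

0.0260 m²/day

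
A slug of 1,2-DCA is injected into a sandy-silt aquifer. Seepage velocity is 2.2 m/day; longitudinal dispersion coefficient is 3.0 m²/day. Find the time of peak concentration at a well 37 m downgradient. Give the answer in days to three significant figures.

For the 1D instantaneous-source solution, setting ∂C/∂t = 0 at fixed x gives v²t² + 2Dt − x² = 0, so t = (√(D² + v²x²) − D)/v².
√(D² + v²x²) = √(3.0² + 2.2² × 37²) = 81.46; v² = 4.84.
t = (81.46 − 3.0)/4.84 = 16.2 days (vs. the pure-advection estimate x/v = 16.8 d).

16.2 days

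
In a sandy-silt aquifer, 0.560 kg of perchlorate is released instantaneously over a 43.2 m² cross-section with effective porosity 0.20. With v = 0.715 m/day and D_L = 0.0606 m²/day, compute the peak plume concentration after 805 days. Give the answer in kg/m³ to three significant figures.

The peak of an instantaneous 1D plume sits at x = vt; there the Gaussian factor is 1 and C_max = M/(n_e·A·√(4πDt)), where n_e·A is the pore area the mass is dissolved in.
√(4πDt) = √(4π × 0.0606 × 805) = 24.76 m, so C_max = 0.560/(0.20 × 43.2 × 24.76) = 0.00262 kg/m³.

0.00262 kg/m³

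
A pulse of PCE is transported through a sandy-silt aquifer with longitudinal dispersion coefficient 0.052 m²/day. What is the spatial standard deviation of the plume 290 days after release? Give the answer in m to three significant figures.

5.49 m

Dispersive spreading gives a Gaussian with σ² = 2Dt; advection only shifts the center.
σ = √(2 × 0.052 × 290) = 5.49 m.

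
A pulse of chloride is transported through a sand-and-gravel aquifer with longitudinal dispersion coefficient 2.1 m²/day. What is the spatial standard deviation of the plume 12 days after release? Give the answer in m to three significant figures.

7.10 m

Dispersive spreading gives a Gaussian with σ² = 2Dt; advection only shifts the center.
σ = √(2 × 2.1 × 12) = 7.10 m.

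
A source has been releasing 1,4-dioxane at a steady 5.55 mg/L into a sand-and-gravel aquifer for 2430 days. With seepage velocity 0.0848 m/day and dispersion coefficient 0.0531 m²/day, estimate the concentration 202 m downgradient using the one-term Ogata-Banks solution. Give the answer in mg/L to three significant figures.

For a continuous step input, C/C₀ ≈ ½·erfc((x−vt)/(2√(Dt))).
vt = 0.0848 × 2430 = 206.064 m and 2√(Dt) = 2√(0.0531 × 2430) = 22.72 m.
Argument (x−vt)/(2√(Dt)) = (202 − 206.064)/22.72 = -0.1789; ½·erfc(-0.1789) = 0.5999.
C = 5.55 × 0.5999 = 3.33 mg/L.

3.33 mg/L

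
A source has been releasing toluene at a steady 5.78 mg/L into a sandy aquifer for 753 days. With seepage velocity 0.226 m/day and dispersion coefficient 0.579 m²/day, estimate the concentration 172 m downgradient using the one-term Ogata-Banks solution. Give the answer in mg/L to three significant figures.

For a continuous step input, C/C₀ ≈ ½·erfc((x−vt)/(2√(Dt))).
vt = 0.226 × 753 = 170.178 m and 2√(Dt) = 2√(0.579 × 753) = 41.76 m.
Argument (x−vt)/(2√(Dt)) = (172 − 170.178)/41.76 = 0.04363; ½·erfc(0.04363) = 0.4754.
C = 5.78 × 0.4754 = 2.75 mg/L.

2.75 mg/L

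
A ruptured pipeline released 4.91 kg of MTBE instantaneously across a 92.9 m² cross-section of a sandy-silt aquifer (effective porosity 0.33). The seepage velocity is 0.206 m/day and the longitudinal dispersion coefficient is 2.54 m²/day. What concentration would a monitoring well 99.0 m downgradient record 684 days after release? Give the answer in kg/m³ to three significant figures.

0.000842 kg/m³

For an instantaneous plane source, C(x,t) = M/(n_e·A·√(4πDt)) · exp(−(x−vt)²/(4Dt)), with n_e·A the pore (flow) area.
Plume center vt = 0.206 × 684 = 140.904 m, so the well at 99.0 m is 41.904 m upgradient of the peak.
√(4πDt) = 147.8 m, giving peak height M/(n_e·A·√(4πDt)) = 4.91/(0.33 × 92.9 × 147.8) = 0.001084 kg/m³.
(x−vt)²/(4Dt) = (-41.904)²/(4 × 2.54 × 684) = 0.2527; exp(−0.2527) = 0.7767.
C = 0.001084 × 0.7767 = 0.000842 kg/m³.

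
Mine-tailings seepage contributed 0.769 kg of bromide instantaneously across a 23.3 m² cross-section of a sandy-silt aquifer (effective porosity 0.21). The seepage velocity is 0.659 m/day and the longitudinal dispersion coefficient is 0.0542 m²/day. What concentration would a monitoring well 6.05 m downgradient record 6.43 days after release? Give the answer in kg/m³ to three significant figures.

0.00711 kg/m³

For an instantaneous plane source, C(x,t) = M/(n_e·A·√(4πDt)) · exp(−(x−vt)²/(4Dt)), with n_e·A the pore (flow) area.
Plume center vt = 0.659 × 6.43 = 4.23737 m, so the well at 6.05 m is 1.81263 m downgradient of the peak.
√(4πDt) = 2.093 m, giving peak height M/(n_e·A·√(4πDt)) = 0.769/(0.21 × 23.3 × 2.093) = 0.07509 kg/m³.
(x−vt)²/(4Dt) = (1.81263)²/(4 × 0.0542 × 6.43) = 2.357; exp(−2.357) = 0.09470.
C = 0.07509 × 0.09470 = 0.00711 kg/m³.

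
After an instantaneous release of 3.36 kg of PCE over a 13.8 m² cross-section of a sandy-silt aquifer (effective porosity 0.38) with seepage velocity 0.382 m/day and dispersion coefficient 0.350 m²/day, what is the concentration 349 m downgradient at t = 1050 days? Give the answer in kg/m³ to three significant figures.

For an instantaneous plane source, C(x,t) = M/(n_e·A·√(4πDt)) · exp(−(x−vt)²/(4Dt)), with n_e·A the pore (flow) area.
Plume center vt = 0.382 × 1050 = 401.1 m, so the well at 349 m is 52.1 m upgradient of the peak.
√(4πDt) = 67.96 m, giving peak height M/(n_e·A·√(4πDt)) = 3.36/(0.38 × 13.8 × 67.96) = 0.009428 kg/m³.
(x−vt)²/(4Dt) = (-52.1)²/(4 × 0.350 × 1050) = 1.847; exp(−1.847) = 0.1577.
C = 0.009428 × 0.1577 = 0.00149 kg/m³.

0.00149 kg/m³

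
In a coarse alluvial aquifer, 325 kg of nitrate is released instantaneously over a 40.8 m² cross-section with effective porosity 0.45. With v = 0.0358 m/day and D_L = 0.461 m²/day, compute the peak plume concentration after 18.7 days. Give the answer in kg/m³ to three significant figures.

The peak of an instantaneous 1D plume sits at x = vt; there the Gaussian factor is 1 and C_max = M/(n_e·A·√(4πDt)), where n_e·A is the pore area the mass is dissolved in.
√(4πDt) = √(4π × 0.461 × 18.7) = 10.41 m, so C_max = 325/(0.45 × 40.8 × 10.41) = 1.70 kg/m³.

1.70 kg/m³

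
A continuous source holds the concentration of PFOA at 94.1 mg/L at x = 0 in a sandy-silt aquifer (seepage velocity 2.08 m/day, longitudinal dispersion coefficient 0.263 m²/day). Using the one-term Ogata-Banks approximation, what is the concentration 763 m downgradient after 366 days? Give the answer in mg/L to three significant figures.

For a continuous step input, C/C₀ ≈ ½·erfc((x−vt)/(2√(Dt))).
vt = 2.08 × 366 = 761.28 m and 2√(Dt) = 2√(0.263 × 366) = 19.62 m.
Argument (x−vt)/(2√(Dt)) = (763 − 761.28)/19.62 = 0.08767; ½·erfc(0.08767) = 0.4507.
C = 94.1 × 0.4507 = 42.4 mg/L.

42.4 mg/L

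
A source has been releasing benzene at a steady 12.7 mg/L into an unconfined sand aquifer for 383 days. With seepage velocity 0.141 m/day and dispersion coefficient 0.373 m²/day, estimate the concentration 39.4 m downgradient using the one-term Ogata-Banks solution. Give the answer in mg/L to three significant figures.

10.2 mg/L

For a continuous step input, C/C₀ ≈ ½·erfc((x−vt)/(2√(Dt))).
vt = 0.141 × 383 = 54.003 m and 2√(Dt) = 2√(0.373 × 383) = 23.90 m.
Argument (x−vt)/(2√(Dt)) = (39.4 − 54.003)/23.90 = -0.6110; ½·erfc(-0.6110) = 0.8062.
C = 12.7 × 0.8062 = 10.2 mg/L.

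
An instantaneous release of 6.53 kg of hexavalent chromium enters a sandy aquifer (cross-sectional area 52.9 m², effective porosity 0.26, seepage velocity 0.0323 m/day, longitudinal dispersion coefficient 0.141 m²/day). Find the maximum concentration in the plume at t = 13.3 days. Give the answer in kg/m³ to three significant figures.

The peak of an instantaneous 1D plume sits at x = vt; there the Gaussian factor is 1 and C_max = M/(n_e·A·√(4πDt)), where n_e·A is the pore area the mass is dissolved in.
√(4πDt) = √(4π × 0.141 × 13.3) = 4.854 m, so C_max = 6.53/(0.26 × 52.9 × 4.854) = 0.0978 kg/m³.

0.0978 kg/m³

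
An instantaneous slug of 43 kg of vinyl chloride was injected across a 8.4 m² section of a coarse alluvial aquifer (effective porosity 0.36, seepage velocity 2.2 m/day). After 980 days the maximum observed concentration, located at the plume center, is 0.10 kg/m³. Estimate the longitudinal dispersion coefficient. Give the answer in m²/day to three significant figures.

1.64 m²/day

At the plume center C_max = M/(n_e·A·√(4πDt)), so D = M²/(4πt·(n_e·A·C_max)²).
n_e·A·C_max = 0.36 × 8.4 × 0.10 = 0.3024 kg/m.
D = 43²/(4π × 980 × 0.3024²) = 1.64 m²/day.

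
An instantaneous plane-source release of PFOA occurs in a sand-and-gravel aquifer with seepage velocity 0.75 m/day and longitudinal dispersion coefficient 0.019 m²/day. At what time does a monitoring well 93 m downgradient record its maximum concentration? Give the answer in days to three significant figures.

124 days

For the 1D instantaneous-source solution, setting ∂C/∂t = 0 at fixed x gives v²t² + 2Dt − x² = 0, so t = (√(D² + v²x²) − D)/v².
√(D² + v²x²) = √(0.019² + 0.75² × 93²) = 69.75; v² = 0.5625.
t = (69.75 − 0.019)/0.5625 = 124 days (vs. the pure-advection estimate x/v = 124 d).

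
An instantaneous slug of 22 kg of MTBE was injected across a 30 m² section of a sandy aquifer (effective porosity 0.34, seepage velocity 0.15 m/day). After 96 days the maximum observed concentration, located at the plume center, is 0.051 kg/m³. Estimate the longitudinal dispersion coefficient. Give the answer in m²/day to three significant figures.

1.48 m²/day

At the plume center C_max = M/(n_e·A·√(4πDt)), so D = M²/(4πt·(n_e·A·C_max)²).
n_e·A·C_max = 0.34 × 30 × 0.051 = 0.5202 kg/m.
D = 22²/(4π × 96 × 0.5202²) = 1.48 m²/day.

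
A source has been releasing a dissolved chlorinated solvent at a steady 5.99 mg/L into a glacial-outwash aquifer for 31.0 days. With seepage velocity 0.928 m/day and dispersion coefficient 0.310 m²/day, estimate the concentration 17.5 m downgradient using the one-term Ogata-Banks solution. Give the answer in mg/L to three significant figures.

5.96 mg/L

For a continuous step input, C/C₀ ≈ ½·erfc((x−vt)/(2√(Dt))).
vt = 0.928 × 31.0 = 28.768 m and 2√(Dt) = 2√(0.310 × 31.0) = 6.200 m.
Argument (x−vt)/(2√(Dt)) = (17.5 − 28.768)/6.200 = -1.817; ½·erfc(-1.817) = 0.9949.
C = 5.99 × 0.9949 = 5.96 mg/L.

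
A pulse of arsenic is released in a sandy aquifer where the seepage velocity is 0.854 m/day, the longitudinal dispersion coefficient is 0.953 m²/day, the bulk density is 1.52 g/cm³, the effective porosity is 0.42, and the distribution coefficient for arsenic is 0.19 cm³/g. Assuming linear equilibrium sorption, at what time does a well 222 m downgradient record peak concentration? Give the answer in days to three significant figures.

437 days

Retardation factor R = 1 + ρ_b·K_d/n = 1 + 1.52 × 0.19/0.42 = 1.688.
Sorption retards both mechanisms: v_R = v/R = 0.5059 m/day, D_R = D/R = 0.5646 m²/day.
Peak time from v_R²t² + 2D_R t − x² = 0: t = (√(D_R² + v_R²x²) − D_R)/v_R².
√(D_R² + v_R²x²) = √(0.5646² + 0.5059² × 222²) = 112.3; v_R² = 0.2559.
t = (112.3 − 0.5646)/0.2559 = 437 days.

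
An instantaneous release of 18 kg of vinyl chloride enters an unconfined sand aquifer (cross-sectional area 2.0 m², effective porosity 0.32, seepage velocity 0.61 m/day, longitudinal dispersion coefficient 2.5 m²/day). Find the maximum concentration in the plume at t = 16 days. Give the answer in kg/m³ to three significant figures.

1.25 kg/m³

The peak of an instantaneous 1D plume sits at x = vt; there the Gaussian factor is 1 and C_max = M/(n_e·A·√(4πDt)), where n_e·A is the pore area the mass is dissolved in.
√(4πDt) = √(4π × 2.5 × 16) = 22.42 m, so C_max = 18/(0.32 × 2.0 × 22.42) = 1.25 kg/m³.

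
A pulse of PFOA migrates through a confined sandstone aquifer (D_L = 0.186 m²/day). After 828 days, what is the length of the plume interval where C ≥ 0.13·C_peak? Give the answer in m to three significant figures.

70.9 m

The plume is Gaussian with σ = √(2Dt) = √(2 × 0.186 × 828) = 17.55 m.
C/C_peak = exp(−Δx²/(2σ²)) = 0.13 ⇒ Δx = σ·√(−2 ln 0.13) = 17.55 × 2.020 = 35.45 m.
Width = 2Δx = 70.9 m.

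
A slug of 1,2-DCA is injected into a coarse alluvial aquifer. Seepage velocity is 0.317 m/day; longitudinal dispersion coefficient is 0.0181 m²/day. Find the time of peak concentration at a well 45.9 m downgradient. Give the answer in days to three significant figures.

145 days

For the 1D instantaneous-source solution, setting ∂C/∂t = 0 at fixed x gives v²t² + 2Dt − x² = 0, so t = (√(D² + v²x²) − D)/v².
√(D² + v²x²) = √(0.0181² + 0.317² × 45.9²) = 14.55; v² = 0.100489.
t = (14.55 − 0.0181)/0.100489 = 145 days (vs. the pure-advection estimate x/v = 145 d).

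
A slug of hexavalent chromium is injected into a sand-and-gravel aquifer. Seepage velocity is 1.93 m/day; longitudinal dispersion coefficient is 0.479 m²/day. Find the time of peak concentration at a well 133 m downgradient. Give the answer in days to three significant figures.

68.8 days

For the 1D instantaneous-source solution, setting ∂C/∂t = 0 at fixed x gives v²t² + 2Dt − x² = 0, so t = (√(D² + v²x²) − D)/v².
√(D² + v²x²) = √(0.479² + 1.93² × 133²) = 256.7; v² = 3.7249.
t = (256.7 − 0.479)/3.7249 = 68.8 days (vs. the pure-advection estimate x/v = 68.9 d).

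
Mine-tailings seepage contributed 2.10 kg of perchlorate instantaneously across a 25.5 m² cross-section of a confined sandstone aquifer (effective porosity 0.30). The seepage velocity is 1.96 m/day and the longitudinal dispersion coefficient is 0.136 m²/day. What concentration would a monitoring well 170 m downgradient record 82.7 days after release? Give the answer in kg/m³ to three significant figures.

0.00575 kg/m³

For an instantaneous plane source, C(x,t) = M/(n_e·A·√(4πDt)) · exp(−(x−vt)²/(4Dt)), with n_e·A the pore (flow) area.
Plume center vt = 1.96 × 82.7 = 162.092 m, so the well at 170 m is 7.908 m downgradient of the peak.
√(4πDt) = 11.89 m, giving peak height M/(n_e·A·√(4πDt)) = 2.10/(0.30 × 25.5 × 11.89) = 0.02309 kg/m³.
(x−vt)²/(4Dt) = (7.908)²/(4 × 0.136 × 82.7) = 1.390; exp(−1.390) = 0.2491.
C = 0.02309 × 0.2491 = 0.00575 kg/m³.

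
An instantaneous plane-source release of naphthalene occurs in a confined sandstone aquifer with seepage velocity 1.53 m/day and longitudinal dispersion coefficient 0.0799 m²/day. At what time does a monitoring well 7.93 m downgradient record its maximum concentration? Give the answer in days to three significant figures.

5.15 days

For the 1D instantaneous-source solution, setting ∂C/∂t = 0 at fixed x gives v²t² + 2Dt − x² = 0, so t = (√(D² + v²x²) − D)/v².
√(D² + v²x²) = √(0.0799² + 1.53² × 7.93²) = 12.13; v² = 2.3409.
t = (12.13 − 0.0799)/2.3409 = 5.15 days (vs. the pure-advection estimate x/v = 5.18 d).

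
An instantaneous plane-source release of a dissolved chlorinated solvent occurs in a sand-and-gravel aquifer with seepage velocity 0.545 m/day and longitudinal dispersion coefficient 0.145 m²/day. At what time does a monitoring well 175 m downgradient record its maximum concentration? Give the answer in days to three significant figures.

321 days

For the 1D instantaneous-source solution, setting ∂C/∂t = 0 at fixed x gives v²t² + 2Dt − x² = 0, so t = (√(D² + v²x²) − D)/v².
√(D² + v²x²) = √(0.145² + 0.545² × 175²) = 95.38; v² = 0.297025.
t = (95.38 − 0.145)/0.297025 = 321 days (vs. the pure-advection estimate x/v = 321 d).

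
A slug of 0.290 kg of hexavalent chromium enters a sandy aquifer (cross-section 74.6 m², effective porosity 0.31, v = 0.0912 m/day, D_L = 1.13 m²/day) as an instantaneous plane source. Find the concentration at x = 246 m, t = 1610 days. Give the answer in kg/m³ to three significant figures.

For an instantaneous plane source, C(x,t) = M/(n_e·A·√(4πDt)) · exp(−(x−vt)²/(4Dt)), with n_e·A the pore (flow) area.
Plume center vt = 0.0912 × 1610 = 146.832 m, so the well at 246 m is 99.168 m downgradient of the peak.
√(4πDt) = 151.2 m, giving peak height M/(n_e·A·√(4πDt)) = 0.290/(0.31 × 74.6 × 151.2) = 8.294e-05 kg/m³.
(x−vt)²/(4Dt) = (99.168)²/(4 × 1.13 × 1610) = 1.351; exp(−1.351) = 0.2590.
C = 8.294e-05 × 0.2590 = 2.15e-05 kg/m³.

2.15e-05 kg/m³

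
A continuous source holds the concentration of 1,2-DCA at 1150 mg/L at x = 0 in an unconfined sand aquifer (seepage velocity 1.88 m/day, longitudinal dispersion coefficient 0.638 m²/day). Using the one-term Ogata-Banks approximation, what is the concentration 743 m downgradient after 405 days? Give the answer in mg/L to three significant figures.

909 mg/L

For a continuous step input, C/C₀ ≈ ½·erfc((x−vt)/(2√(Dt))).
vt = 1.88 × 405 = 761.4 m and 2√(Dt) = 2√(0.638 × 405) = 32.15 m.
Argument (x−vt)/(2√(Dt)) = (743 − 761.4)/32.15 = -0.5723; ½·erfc(-0.5723) = 0.7908.
C = 1150 × 0.7908 = 909 mg/L.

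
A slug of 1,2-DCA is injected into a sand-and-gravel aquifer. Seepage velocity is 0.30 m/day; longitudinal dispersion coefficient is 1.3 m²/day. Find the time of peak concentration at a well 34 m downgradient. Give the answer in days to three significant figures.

99.8 days

For the 1D instantaneous-source solution, setting ∂C/∂t = 0 at fixed x gives v²t² + 2Dt − x² = 0, so t = (√(D² + v²x²) − D)/v².
√(D² + v²x²) = √(1.3² + 0.30² × 34²) = 10.28; v² = 0.09.
t = (10.28 − 1.3)/0.09 = 99.8 days (vs. the pure-advection estimate x/v = 113 d).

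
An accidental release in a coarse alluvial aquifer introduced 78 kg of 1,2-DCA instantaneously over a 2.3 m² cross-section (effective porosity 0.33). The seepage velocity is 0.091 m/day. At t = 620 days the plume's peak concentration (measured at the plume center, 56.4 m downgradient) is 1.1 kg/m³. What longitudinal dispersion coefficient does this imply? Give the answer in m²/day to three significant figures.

1.12 m²/day

At the plume center C_max = M/(n_e·A·√(4πDt)), so D = M²/(4πt·(n_e·A·C_max)²).
n_e·A·C_max = 0.33 × 2.3 × 1.1 = 0.8349 kg/m.
D = 78²/(4π × 620 × 0.8349²) = 1.12 m²/day.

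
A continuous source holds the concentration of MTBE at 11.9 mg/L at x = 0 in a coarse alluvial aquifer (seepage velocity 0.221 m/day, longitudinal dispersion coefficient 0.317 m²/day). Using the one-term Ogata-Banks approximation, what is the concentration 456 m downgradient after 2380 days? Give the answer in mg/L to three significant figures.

11.5 mg/L

For a continuous step input, C/C₀ ≈ ½·erfc((x−vt)/(2√(Dt))).
vt = 0.221 × 2380 = 525.98 m and 2√(Dt) = 2√(0.317 × 2380) = 54.93 m.
Argument (x−vt)/(2√(Dt)) = (456 − 525.98)/54.93 = -1.274; ½·erfc(-1.274) = 0.9642.
C = 11.9 × 0.9642 = 11.5 mg/L.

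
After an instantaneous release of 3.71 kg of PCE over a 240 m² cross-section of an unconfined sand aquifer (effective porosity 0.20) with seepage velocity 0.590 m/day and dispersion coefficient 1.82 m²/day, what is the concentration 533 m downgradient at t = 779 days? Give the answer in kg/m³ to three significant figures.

For an instantaneous plane source, C(x,t) = M/(n_e·A·√(4πDt)) · exp(−(x−vt)²/(4Dt)), with n_e·A the pore (flow) area.
Plume center vt = 0.590 × 779 = 459.61 m, so the well at 533 m is 73.39 m downgradient of the peak.
√(4πDt) = 133.5 m, giving peak height M/(n_e·A·√(4πDt)) = 3.71/(0.20 × 240 × 133.5) = 0.0005790 kg/m³.
(x−vt)²/(4Dt) = (73.39)²/(4 × 1.82 × 779) = 0.9497; exp(−0.9497) = 0.3869.
C = 0.0005790 × 0.3869 = 0.000224 kg/m³.

0.000224 kg/m³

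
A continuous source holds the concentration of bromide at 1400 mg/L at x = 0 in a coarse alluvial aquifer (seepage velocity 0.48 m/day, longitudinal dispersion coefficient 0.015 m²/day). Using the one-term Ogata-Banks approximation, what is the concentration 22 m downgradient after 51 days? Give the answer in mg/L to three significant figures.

1370 mg/L

For a continuous step input, C/C₀ ≈ ½·erfc((x−vt)/(2√(Dt))).
vt = 0.48 × 51 = 24.48 m and 2√(Dt) = 2√(0.015 × 51) = 1.749 m.
Argument (x−vt)/(2√(Dt)) = (22 − 24.48)/1.749 = -1.418; ½·erfc(-1.418) = 0.9775.
C = 1400 × 0.9775 = 1370 mg/L.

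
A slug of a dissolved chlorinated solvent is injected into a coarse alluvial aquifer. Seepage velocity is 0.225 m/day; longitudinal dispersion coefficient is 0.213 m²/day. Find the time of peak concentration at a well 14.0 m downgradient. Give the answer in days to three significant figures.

58.2 days

For the 1D instantaneous-source solution, setting ∂C/∂t = 0 at fixed x gives v²t² + 2Dt − x² = 0, so t = (√(D² + v²x²) − D)/v².
√(D² + v²x²) = √(0.213² + 0.225² × 14.0²) = 3.157; v² = 0.050625.
t = (3.157 − 0.213)/0.050625 = 58.2 days (vs. the pure-advection estimate x/v = 62.2 d).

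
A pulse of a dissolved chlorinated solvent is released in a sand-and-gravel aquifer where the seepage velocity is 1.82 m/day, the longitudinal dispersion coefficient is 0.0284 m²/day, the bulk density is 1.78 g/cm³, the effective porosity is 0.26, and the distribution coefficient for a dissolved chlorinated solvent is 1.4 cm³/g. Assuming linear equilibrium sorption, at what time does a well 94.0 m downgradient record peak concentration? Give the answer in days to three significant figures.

547 days

Retardation factor R = 1 + ρ_b·K_d/n = 1 + 1.78 × 1.4/0.26 = 10.58.
Sorption retards both mechanisms: v_R = v/R = 0.1720 m/day, D_R = D/R = 0.002684 m²/day.
Peak time from v_R²t² + 2D_R t − x² = 0: t = (√(D_R² + v_R²x²) − D_R)/v_R².
√(D_R² + v_R²x²) = √(0.002684² + 0.1720² × 94.0²) = 16.17; v_R² = 0.02958.
t = (16.17 − 0.002684)/0.02958 = 547 days.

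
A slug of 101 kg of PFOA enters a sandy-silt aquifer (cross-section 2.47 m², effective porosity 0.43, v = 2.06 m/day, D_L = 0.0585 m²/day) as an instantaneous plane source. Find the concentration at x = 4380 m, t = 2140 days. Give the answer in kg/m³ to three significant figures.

0.479 kg/m³

For an instantaneous plane source, C(x,t) = M/(n_e·A·√(4πDt)) · exp(−(x−vt)²/(4Dt)), with n_e·A the pore (flow) area.
Plume center vt = 2.06 × 2140 = 4408.4 m, so the well at 4380 m is 28.4 m upgradient of the peak.
√(4πDt) = 39.66 m, giving peak height M/(n_e·A·√(4πDt)) = 101/(0.43 × 2.47 × 39.66) = 2.398 kg/m³.
(x−vt)²/(4Dt) = (-28.4)²/(4 × 0.0585 × 2140) = 1.611; exp(−1.611) = 0.1997.
C = 2.398 × 0.1997 = 0.479 kg/m³.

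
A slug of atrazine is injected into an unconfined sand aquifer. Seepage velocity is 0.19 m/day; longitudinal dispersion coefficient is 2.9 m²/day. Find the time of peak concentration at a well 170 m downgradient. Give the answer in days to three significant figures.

818 days

For the 1D instantaneous-source solution, setting ∂C/∂t = 0 at fixed x gives v²t² + 2Dt − x² = 0, so t = (√(D² + v²x²) − D)/v².
√(D² + v²x²) = √(2.9² + 0.19² × 170²) = 32.43; v² = 0.0361.
t = (32.43 − 2.9)/0.0361 = 818 days (vs. the pure-advection estimate x/v = 895 d).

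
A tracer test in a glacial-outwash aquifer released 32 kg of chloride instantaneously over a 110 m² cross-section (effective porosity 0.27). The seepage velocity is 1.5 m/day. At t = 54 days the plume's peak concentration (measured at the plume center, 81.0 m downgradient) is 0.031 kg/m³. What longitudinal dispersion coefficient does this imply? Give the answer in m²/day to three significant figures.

At the plume center C_max = M/(n_e·A·√(4πDt)), so D = M²/(4πt·(n_e·A·C_max)²).
n_e·A·C_max = 0.27 × 110 × 0.031 = 0.9207 kg/m.
D = 32²/(4π × 54 × 0.9207²) = 1.78 m²/day.

1.78 m²/day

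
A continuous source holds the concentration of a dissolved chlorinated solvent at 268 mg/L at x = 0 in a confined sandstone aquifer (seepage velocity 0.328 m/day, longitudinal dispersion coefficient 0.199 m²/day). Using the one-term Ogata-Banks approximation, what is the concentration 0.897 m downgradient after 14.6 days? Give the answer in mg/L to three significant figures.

For a continuous step input, C/C₀ ≈ ½·erfc((x−vt)/(2√(Dt))).
vt = 0.328 × 14.6 = 4.7888 m and 2√(Dt) = 2√(0.199 × 14.6) = 3.409 m.
Argument (x−vt)/(2√(Dt)) = (0.897 − 4.7888)/3.409 = -1.142; ½·erfc(-1.142) = 0.9468.
C = 268 × 0.9468 = 254 mg/L.

254 mg/L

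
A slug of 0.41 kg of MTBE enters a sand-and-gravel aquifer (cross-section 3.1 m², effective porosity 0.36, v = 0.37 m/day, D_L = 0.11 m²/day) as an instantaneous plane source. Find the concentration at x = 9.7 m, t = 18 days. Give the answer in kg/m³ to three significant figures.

0.0229 kg/m³

For an instantaneous plane source, C(x,t) = M/(n_e·A·√(4πDt)) · exp(−(x−vt)²/(4Dt)), with n_e·A the pore (flow) area.
Plume center vt = 0.37 × 18 = 6.66 m, so the well at 9.7 m is 3.04 m downgradient of the peak.
√(4πDt) = 4.988 m, giving peak height M/(n_e·A·√(4πDt)) = 0.41/(0.36 × 3.1 × 4.988) = 0.07365 kg/m³.
(x−vt)²/(4Dt) = (3.04)²/(4 × 0.11 × 18) = 1.167; exp(−1.167) = 0.3113.
C = 0.07365 × 0.3113 = 0.0229 kg/m³.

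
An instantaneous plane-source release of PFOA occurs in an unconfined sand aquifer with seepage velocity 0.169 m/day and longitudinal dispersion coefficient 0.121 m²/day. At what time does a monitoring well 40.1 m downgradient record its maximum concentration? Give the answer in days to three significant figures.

For the 1D instantaneous-source solution, setting ∂C/∂t = 0 at fixed x gives v²t² + 2Dt − x² = 0, so t = (√(D² + v²x²) − D)/v².
√(D² + v²x²) = √(0.121² + 0.169² × 40.1²) = 6.778; v² = 0.028561.
t = (6.778 − 0.121)/0.028561 = 233 days (vs. the pure-advection estimate x/v = 237 d).

233 days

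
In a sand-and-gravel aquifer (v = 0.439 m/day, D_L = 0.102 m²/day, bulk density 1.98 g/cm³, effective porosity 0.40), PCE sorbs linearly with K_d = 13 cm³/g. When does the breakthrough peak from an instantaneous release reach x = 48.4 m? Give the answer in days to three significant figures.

Retardation factor R = 1 + ρ_b·K_d/n = 1 + 1.98 × 13/0.40 = 65.35.
Sorption retards both mechanisms: v_R = v/R = 0.006718 m/day, D_R = D/R = 0.001561 m²/day.
Peak time from v_R²t² + 2D_R t − x² = 0: t = (√(D_R² + v_R²x²) − D_R)/v_R².
√(D_R² + v_R²x²) = √(0.001561² + 0.006718² × 48.4²) = 0.3252; v_R² = 4.513e-05.
t = (0.3252 − 0.001561)/4.513e-05 = 7170 days.

7170 days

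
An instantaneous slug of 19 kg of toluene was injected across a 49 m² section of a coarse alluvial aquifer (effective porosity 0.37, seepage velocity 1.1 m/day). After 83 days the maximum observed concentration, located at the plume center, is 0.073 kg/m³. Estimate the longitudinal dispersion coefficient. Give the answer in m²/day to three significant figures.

0.198 m²/day

At the plume center C_max = M/(n_e·A·√(4πDt)), so D = M²/(4πt·(n_e·A·C_max)²).
n_e·A·C_max = 0.37 × 49 × 0.073 = 1.323 kg/m.
D = 19²/(4π × 83 × 1.323²) = 0.198 m²/day.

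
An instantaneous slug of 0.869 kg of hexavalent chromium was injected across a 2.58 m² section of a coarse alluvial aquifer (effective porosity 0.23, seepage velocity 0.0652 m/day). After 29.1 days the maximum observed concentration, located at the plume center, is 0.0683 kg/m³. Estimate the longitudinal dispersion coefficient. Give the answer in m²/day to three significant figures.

1.26 m²/day

At the plume center C_max = M/(n_e·A·√(4πDt)), so D = M²/(4πt·(n_e·A·C_max)²).
n_e·A·C_max = 0.23 × 2.58 × 0.0683 = 0.04053 kg/m.
D = 0.869²/(4π × 29.1 × 0.04053²) = 1.26 m²/day.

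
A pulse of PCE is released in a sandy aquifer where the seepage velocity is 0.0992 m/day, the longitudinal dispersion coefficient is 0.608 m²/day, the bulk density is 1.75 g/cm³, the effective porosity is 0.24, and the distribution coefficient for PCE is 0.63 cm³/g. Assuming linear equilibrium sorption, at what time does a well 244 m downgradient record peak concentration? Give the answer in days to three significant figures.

13400 days

Retardation factor R = 1 + ρ_b·K_d/n = 1 + 1.75 × 0.63/0.24 = 5.594.
Sorption retards both mechanisms: v_R = v/R = 0.01773 m/day, D_R = D/R = 0.1087 m²/day.
Peak time from v_R²t² + 2D_R t − x² = 0: t = (√(D_R² + v_R²x²) − D_R)/v_R².
√(D_R² + v_R²x²) = √(0.1087² + 0.01773² × 244²) = 4.327; v_R² = 0.0003144.
t = (4.327 − 0.1087)/0.0003144 = 13400 days.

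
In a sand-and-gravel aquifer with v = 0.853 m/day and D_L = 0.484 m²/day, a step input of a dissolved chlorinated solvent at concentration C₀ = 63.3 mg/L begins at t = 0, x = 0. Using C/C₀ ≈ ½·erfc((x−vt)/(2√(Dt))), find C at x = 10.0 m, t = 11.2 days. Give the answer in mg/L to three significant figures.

28.2 mg/L

For a continuous step input, C/C₀ ≈ ½·erfc((x−vt)/(2√(Dt))).
vt = 0.853 × 11.2 = 9.5536 m and 2√(Dt) = 2√(0.484 × 11.2) = 4.657 m.
Argument (x−vt)/(2√(Dt)) = (10.0 − 9.5536)/4.657 = 0.09586; ½·erfc(0.09586) = 0.4461.
C = 63.3 × 0.4461 = 28.2 mg/L.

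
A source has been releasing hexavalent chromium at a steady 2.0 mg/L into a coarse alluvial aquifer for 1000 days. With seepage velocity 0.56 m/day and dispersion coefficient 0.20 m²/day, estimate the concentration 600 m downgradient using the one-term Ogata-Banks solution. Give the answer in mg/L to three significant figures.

For a continuous step input, C/C₀ ≈ ½·erfc((x−vt)/(2√(Dt))).
vt = 0.56 × 1000 = 560 m and 2√(Dt) = 2√(0.20 × 1000) = 28.28 m.
Argument (x−vt)/(2√(Dt)) = (600 − 560)/28.28 = 1.414; ½·erfc(1.414) = 0.02277.
C = 2.0 × 0.02277 = 0.0455 mg/L.

0.0455 mg/L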